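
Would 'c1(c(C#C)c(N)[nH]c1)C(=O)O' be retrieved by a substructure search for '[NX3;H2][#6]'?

Yes

The pattern [NX3;H2][#6] describes a trivalent nitrogen with two H attached to carbon — a primary amine.
The molecule carries a primary amino group (-NH2), whose atoms satisfy every constraint of the query, so the pattern matches.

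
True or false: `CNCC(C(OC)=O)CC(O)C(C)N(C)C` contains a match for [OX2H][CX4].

True

The pattern [OX2H][CX4] describes a hydroxyl oxygen bound to an sp3 (X4) carbon — an aliphatic alcohol.
The molecule carries a hydroxyl group (-OH), whose atoms satisfy every constraint of the query, so the pattern matches.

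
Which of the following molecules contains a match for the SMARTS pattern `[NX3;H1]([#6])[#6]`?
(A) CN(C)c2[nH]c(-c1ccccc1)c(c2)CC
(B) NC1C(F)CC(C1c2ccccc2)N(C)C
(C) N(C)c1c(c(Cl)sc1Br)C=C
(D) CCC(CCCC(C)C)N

C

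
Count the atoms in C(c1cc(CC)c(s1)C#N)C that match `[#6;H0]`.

The query [#6;H0] means: any carbon with no attached hydrogen.
Check the 11 heavy atoms by environment: 1× s (aromatic, H0) → no; 3× c (aromatic, H0) → match; 1× c (aromatic, H1) → no; 2× C (H2) → no; 2× C (H3) → no; 1× C (H0) → match; 1× N (H0) → no.
Summing the matching environments: 3 + 1 = 4 matching atoms.

4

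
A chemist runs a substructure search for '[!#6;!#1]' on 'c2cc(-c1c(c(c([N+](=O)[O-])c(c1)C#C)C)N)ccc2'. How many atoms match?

4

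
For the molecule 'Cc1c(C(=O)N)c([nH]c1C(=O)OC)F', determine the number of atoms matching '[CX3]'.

The query [CX3] means: C with X3: aliphatic carbon with exactly 3 total connections.
Check the 14 heavy atoms by environment: 1× n (aromatic, X3) → no; 4× c (aromatic, X3) → no; 2× C (X4) → no; 1× F (X1) → no; 2× C (X3) → match; 2× O (X1) → no; 1× N (X3) → no; 1× O (X2) → no.
That gives 2 matching atoms.

2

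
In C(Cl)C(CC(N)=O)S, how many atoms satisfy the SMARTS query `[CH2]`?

The query [CH2] means: aliphatic carbon with exactly two hydrogens.
Check the 8 heavy atoms by environment: 2× C (H2) → match; 1× C (H1) → no; 1× C (H0) → no; 1× O (H0) → no; 1× N (H2) → no; 1× S (H1) → no; 1× Cl (H0) → no.
That gives 2 matching atoms.

2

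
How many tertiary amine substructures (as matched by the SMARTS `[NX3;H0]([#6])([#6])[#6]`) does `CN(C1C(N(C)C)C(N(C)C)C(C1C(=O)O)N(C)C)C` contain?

4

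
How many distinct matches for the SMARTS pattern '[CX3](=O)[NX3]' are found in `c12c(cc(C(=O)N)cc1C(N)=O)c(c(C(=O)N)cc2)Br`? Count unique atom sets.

3

[CX3](=O)[NX3] is the SMARTS for an amide: a carbonyl carbon bonded to a trivalent nitrogen.
The molecule carries 3 separate instances of a primary amide (-C(=O)NH2) meeting every constraint; each maps to a distinct set of atoms, giving 3 matches.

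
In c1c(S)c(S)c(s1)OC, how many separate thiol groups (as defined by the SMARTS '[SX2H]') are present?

2

[SX2H] is the SMARTS for a thiol: an aliphatic sulfur with two connections, one being H.
The molecule carries 2 separate instances of a thiol (-SH) meeting every constraint; each maps to a distinct set of atoms, giving 2 matches.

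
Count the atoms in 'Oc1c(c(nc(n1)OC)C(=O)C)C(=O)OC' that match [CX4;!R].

3

Check the 16 heavy atoms by environment: 2× n (aromatic, X2, in 6-ring) → no; 4× c (aromatic, X3, in 6-ring) → no; 2× C (X3, acyclic) → no; 2× O (X1, acyclic) → no; 3× C (X4, acyclic) → match; 3× O (X2, acyclic) → no.
That gives 3 matching atoms.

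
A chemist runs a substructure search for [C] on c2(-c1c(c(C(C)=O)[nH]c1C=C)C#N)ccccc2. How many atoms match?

5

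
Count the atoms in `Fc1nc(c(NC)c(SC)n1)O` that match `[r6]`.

Check the 12 heavy atoms by environment: 2× n (aromatic, in 6-ring) → match; 4× c (aromatic, in 6-ring) → match; 1× N (acyclic) → no; 2× C (acyclic) → no; 1× S (acyclic) → no; 1× F (acyclic) → no; 1× O (acyclic) → no.
Summing the matching environments: 2 + 4 = 6 matching atoms.

6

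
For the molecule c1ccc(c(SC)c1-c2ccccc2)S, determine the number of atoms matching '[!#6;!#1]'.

2

The query [!#6;!#1] means: not carbon and not hydrogen — any heteroatom.
Check the 15 heavy atoms by environment: 12× c (aromatic) → no; 2× S → match; 1× C → no.
That gives 2 matching atoms.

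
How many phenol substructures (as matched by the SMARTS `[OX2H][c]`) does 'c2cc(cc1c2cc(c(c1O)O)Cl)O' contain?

[OX2H][c] is the SMARTS for a phenol: a hydroxyl oxygen attached to an aromatic carbon.
The molecule carries 3 separate instances of a hydroxyl group (-OH) meeting every constraint; each maps to a distinct set of atoms, giving 3 matches.

3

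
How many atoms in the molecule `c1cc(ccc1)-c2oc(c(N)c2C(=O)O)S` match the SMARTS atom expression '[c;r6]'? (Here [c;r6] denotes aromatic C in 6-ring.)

6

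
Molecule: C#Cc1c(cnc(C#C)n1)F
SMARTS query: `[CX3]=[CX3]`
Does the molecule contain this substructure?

The pattern [CX3]=[CX3] describes a non-aromatic C=C double bond between two sp2 carbons — an alkene.
The closest candidate here is an ethynyl group (-C#CH), but the C-C bond is a triple bond, not a double bond. No other fragment satisfies the full query, so there is no match.

No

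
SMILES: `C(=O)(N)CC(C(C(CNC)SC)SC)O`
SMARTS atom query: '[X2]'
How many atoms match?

3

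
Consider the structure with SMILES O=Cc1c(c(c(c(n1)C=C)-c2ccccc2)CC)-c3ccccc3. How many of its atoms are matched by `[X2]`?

1

The query [X2] means: any atom with exactly two total connections (bonds + H).
Check the 24 heavy atoms by environment: 1× n (aromatic, X2) → match; 17× c (aromatic, X3) → no; 3× C (X3) → no; 2× C (X4) → no; 1× O (X1) → no.
That gives 1 matching atom.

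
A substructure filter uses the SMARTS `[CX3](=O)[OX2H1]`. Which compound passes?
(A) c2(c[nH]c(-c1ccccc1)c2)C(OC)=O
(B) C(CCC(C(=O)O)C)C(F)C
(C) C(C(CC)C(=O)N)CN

[CX3](=O)[OX2H1] describes an sp2 carbon double-bonded to O and single-bonded to an -OH oxygen (a carboxylic acid).
(A) has a methyl-ester group (-C(=O)OCH3) but the singly-bonded O has no H (OX2H0, not OX2H1).
(B) contains a carboxylic acid group (-C(=O)OH), which satisfies every atom and bond constraint.
(C) has a primary amide (-C(=O)NH2) but the carbonyl is bonded to N, not to an -OH oxygen.
So the answer is (B).

B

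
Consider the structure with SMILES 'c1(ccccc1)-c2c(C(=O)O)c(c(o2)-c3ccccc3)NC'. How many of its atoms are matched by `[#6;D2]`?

10

The query [#6;D2] means: any carbon bonded to exactly two heavy atoms.
Check the 22 heavy atoms by environment: 1× o (aromatic, D2) → no; 6× c (aromatic, D3) → no; 10× c (aromatic, D2) → match; 1× N (D2) → no; 1× C (D1) → no; 1× C (D3) → no; 2× O (D1) → no.
That gives 10 matching atoms.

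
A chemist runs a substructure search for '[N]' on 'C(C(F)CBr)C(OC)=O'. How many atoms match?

0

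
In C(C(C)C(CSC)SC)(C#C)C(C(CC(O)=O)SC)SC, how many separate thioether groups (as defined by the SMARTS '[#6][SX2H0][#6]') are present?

[#6][SX2H0][#6] is the SMARTS for a thioether: an aliphatic sulfur bridging two carbons with no H on the sulfur.
The molecule carries 4 separate instances of a methylthio ether (-SCH3) meeting every constraint; each maps to a distinct set of atoms, giving 4 matches.

4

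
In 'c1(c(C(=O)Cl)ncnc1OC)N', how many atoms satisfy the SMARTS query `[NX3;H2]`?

The query [NX3;H2] means: aliphatic N with 3 total connections, two of them H — an -NH2 nitrogen (amine or amide).
Check the 12 heavy atoms by environment: 2× n (aromatic, H0, X2) → no; 1× c (aromatic, H1, X3) → no; 3× c (aromatic, H0, X3) → no; 1× N (H2, X3) → match; 1× O (H0, X2) → no; 1× C (H3, X4) → no; 1× C (H0, X3) → no; 1× O (H0, X1) → no; 1× Cl (H0, X1) → no.
That gives 1 matching atom.

1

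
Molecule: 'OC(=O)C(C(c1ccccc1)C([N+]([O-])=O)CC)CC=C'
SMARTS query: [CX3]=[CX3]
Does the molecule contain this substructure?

Yes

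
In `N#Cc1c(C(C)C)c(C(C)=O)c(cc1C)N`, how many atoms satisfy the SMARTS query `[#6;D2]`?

The query [#6;D2] means: any carbon bonded to exactly two heavy atoms.
Check the 16 heavy atoms by environment: 5× c (aromatic, D3) → no; 1× c (aromatic, D2) → match; 2× C (D3) → no; 1× O (D1) → no; 4× C (D1) → no; 1× C (D2) → match; 2× N (D1) → no.
Summing the matching environments: 1 + 1 = 2 matching atoms.

2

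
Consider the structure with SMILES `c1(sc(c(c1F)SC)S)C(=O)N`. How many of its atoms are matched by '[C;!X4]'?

1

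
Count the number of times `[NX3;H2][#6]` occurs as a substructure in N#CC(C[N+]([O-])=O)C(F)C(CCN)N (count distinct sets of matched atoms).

[NX3;H2][#6] is the SMARTS for a primary amine: a trivalent nitrogen with two H attached to carbon.
The molecule carries 2 separate instances of a primary amino group (-NH2) meeting every constraint; each maps to a distinct set of atoms, giving 2 matches.

2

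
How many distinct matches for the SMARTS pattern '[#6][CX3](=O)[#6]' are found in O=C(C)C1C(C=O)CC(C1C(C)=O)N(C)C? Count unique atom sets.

2

[#6][CX3](=O)[#6] is the SMARTS for a ketone: a carbonyl carbon (no H) flanked by two carbons.
The molecule carries 2 separate instances of an acetyl/ketone group (-C(=O)CH3) meeting every constraint; each maps to a distinct set of atoms, giving 2 matches.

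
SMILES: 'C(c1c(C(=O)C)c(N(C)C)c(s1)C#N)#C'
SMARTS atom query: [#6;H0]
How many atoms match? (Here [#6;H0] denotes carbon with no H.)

Check the 15 heavy atoms by environment: 1× s (aromatic, H0) → no; 4× c (aromatic, H0) → match; 2× N (H0) → no; 3× C (H3) → no; 3× C (H0) → match; 1× O (H0) → no; 1× C (H1) → no.
Summing the matching environments: 4 + 3 = 7 matching atoms.

7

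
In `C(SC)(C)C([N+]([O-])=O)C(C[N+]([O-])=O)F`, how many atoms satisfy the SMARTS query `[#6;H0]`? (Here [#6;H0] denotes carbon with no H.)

The query [#6;H0] means: any carbon with no attached hydrogen.
Check the 14 heavy atoms by environment: 2× C (H3) → no; 3× C (H1) → no; 1× C (H2) → no; 1× F (H0) → no; 2× N (charge +1, H0) → no; 2× O (charge -1, H0) → no; 2× O (H0) → no; 1× S (H0) → no.
No environment satisfies the query, so 0 matching atoms.

0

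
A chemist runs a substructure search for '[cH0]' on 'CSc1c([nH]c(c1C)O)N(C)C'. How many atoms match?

4

The query [cH0] means: aromatic carbon with no attached hydrogen (substituted or ring-fusion).
Check the 12 heavy atoms by environment: 1× n (aromatic, H1) → no; 4× c (aromatic, H0) → match; 1× S (H0) → no; 4× C (H3) → no; 1× O (H1) → no; 1× N (H0) → no.
That gives 4 matching atoms.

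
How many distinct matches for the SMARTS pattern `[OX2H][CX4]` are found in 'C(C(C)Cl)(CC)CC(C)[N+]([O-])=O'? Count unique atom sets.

0

[OX2H][CX4] is the SMARTS for an aliphatic alcohol: a hydroxyl oxygen bound to an sp3 (X4) carbon.
No fragment in the molecule satisfies every constraint, giving 0 matches.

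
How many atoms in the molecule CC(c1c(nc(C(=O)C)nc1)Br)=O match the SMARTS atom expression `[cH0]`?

The query [cH0] means: aromatic carbon with no attached hydrogen (substituted or ring-fusion).
Check the 13 heavy atoms by environment: 2× n (aromatic, H0) → no; 3× c (aromatic, H0) → match; 1× c (aromatic, H1) → no; 2× C (H0) → no; 2× O (H0) → no; 2× C (H3) → no; 1× Br (H0) → no.
That gives 3 matching atoms.

3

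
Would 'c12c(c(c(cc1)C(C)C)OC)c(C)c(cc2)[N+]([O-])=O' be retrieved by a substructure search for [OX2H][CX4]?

The pattern [OX2H][CX4] describes a hydroxyl oxygen bound to an sp3 (X4) carbon — an aliphatic alcohol.
The closest candidate here is a methoxy ether (-OCH3), but the oxygen has H0 (ether), not H1. No other fragment satisfies the full query, so there is no match.

No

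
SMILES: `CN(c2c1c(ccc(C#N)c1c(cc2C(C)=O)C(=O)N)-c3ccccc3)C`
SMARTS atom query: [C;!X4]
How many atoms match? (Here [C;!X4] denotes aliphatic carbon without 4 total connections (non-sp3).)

3

The query [C;!X4] means: aliphatic carbon that does not have four total connections.
Check the 27 heavy atoms by environment: 16× c (aromatic, X3) → no; 2× C (X3) → match; 2× O (X1) → no; 2× N (X3) → no; 3× C (X4) → no; 1× C (X2) → match; 1× N (X1) → no.
Summing the matching environments: 2 + 1 = 3 matching atoms.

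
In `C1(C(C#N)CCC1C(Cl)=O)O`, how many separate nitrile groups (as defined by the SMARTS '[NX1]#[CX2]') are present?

1

[NX1]#[CX2] is the SMARTS for a nitrile: a nitrogen triple-bonded to a two-connected carbon.
Exactly one fragment in the molecule meets all constraints, giving 1 match.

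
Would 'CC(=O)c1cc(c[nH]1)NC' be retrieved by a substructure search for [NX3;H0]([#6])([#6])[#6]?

No

The pattern [NX3;H0]([#6])([#6])[#6] describes a trivalent nitrogen with no H, bonded to three carbons — a tertiary amine.
The closest candidate here is an N-methylamino group (-NHCH3), but the nitrogen still has one H (H1), not H0. No other fragment satisfies the full query, so there is no match.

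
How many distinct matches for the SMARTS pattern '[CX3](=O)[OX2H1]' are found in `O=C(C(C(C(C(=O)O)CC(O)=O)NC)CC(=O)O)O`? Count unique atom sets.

4

[CX3](=O)[OX2H1] is the SMARTS for a carboxylic acid: an sp2 carbon double-bonded to O and single-bonded to an -OH oxygen.
The molecule carries 4 separate instances of a carboxylic acid group (-C(=O)OH) meeting every constraint; each maps to a distinct set of atoms, giving 4 matches.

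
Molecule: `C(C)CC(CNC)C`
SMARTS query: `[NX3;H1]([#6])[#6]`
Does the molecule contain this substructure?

Yes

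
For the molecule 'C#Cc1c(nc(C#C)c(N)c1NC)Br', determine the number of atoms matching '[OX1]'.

0

The query [OX1] means: aliphatic oxygen with one total connection — typically a carbonyl =O or an oxide.
Check the 14 heavy atoms by environment: 1× n (aromatic, X2) → no; 5× c (aromatic, X3) → no; 4× C (X2) → no; 2× N (X3) → no; 1× Br (X1) → no; 1× C (X4) → no.
No environment satisfies the query, so 0 matching atoms.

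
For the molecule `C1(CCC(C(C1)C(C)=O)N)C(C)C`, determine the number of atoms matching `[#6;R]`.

The query [#6;R] means: carbon that is part of a ring.
Check the 13 heavy atoms by environment: 6× C (in 6-ring) → match; 5× C (acyclic) → no; 1× N (acyclic) → no; 1× O (acyclic) → no.
That gives 6 matching atoms.

6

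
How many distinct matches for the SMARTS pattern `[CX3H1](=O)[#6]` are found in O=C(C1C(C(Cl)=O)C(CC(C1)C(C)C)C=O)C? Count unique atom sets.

[CX3H1](=O)[#6] is the SMARTS for an aldehyde: an sp2 carbon with one H, double-bonded to O and single-bonded to carbon.
Exactly one fragment in the molecule meets all constraints, giving 1 match.

1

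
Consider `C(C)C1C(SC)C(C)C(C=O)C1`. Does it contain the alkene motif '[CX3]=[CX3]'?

The pattern [CX3]=[CX3] describes a non-aromatic C=C double bond between two sp2 carbons — an alkene.
The closest candidate here is an ethyl group (-CH2CH3), but its C-C bond is a single bond between CX4 carbons, not CX3=CX3. No other fragment satisfies the full query, so there is no match.

No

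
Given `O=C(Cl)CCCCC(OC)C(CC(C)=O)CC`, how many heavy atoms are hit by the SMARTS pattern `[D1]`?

6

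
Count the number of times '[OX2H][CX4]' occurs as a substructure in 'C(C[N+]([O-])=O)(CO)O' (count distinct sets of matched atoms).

2

[OX2H][CX4] is the SMARTS for an aliphatic alcohol: a hydroxyl oxygen bound to an sp3 (X4) carbon.
The molecule carries 2 separate instances of a hydroxyl group (-OH) meeting every constraint; each maps to a distinct set of atoms, giving 2 matches.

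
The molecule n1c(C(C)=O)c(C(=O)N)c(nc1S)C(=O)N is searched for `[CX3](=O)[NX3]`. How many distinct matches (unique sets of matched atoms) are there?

[CX3](=O)[NX3] is the SMARTS for an amide: a carbonyl carbon bonded to a trivalent nitrogen.
The molecule carries 2 separate instances of a primary amide (-C(=O)NH2) meeting every constraint; each maps to a distinct set of atoms, giving 2 matches.

2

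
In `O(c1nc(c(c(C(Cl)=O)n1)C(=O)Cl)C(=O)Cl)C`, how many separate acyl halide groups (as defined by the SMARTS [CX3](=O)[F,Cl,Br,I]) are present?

3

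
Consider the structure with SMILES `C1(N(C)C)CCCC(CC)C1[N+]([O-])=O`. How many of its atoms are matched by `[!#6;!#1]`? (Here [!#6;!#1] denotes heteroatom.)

The query [!#6;!#1] means: not carbon and not hydrogen — any heteroatom.
Check the 14 heavy atoms by environment: 10× C → no; 1× N → match; 1× N (charge +1) → match; 1× O (charge -1) → match; 1× O → match.
Summing the matching environments: 1 + 1 + 1 + 1 = 4 matching atoms.

4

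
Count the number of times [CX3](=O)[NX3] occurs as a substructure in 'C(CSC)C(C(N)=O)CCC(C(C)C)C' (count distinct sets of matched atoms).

[CX3](=O)[NX3] is the SMARTS for an amide: a carbonyl carbon bonded to a trivalent nitrogen.
Exactly one fragment in the molecule meets all constraints, giving 1 match.

1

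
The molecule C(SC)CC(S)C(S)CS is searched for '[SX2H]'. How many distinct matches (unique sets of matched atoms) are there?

[SX2H] is the SMARTS for a thiol: an aliphatic sulfur with two connections, one being H.
The molecule carries 3 separate instances of a thiol (-SH) meeting every constraint; each maps to a distinct set of atoms, giving 3 matches.

3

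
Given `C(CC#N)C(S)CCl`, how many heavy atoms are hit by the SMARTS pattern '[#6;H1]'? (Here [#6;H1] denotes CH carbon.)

1

The query [#6;H1] means: any carbon bearing exactly one hydrogen.
Check the 8 heavy atoms by environment: 3× C (H2) → no; 1× C (H1) → match; 1× Cl (H0) → no; 1× S (H1) → no; 1× C (H0) → no; 1× N (H0) → no.
That gives 1 matching atom.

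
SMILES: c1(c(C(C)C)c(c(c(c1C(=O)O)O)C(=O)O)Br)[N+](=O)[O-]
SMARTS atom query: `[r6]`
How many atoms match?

6

The query [r6] means: r6 matches atoms in a six-membered ring.
Check the 20 heavy atoms by environment: 6× c (aromatic, in 6-ring) → match; 1× Br (acyclic) → no; 5× C (acyclic) → no; 6× O (acyclic) → no; 1× N (charge +1, acyclic) → no; 1× O (charge -1, acyclic) → no.
That gives 6 matching atoms.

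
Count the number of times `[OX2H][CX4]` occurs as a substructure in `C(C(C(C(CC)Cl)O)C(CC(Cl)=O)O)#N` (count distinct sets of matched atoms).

2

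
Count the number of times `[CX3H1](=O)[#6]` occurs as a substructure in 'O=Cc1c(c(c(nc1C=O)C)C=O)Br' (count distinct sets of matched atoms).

[CX3H1](=O)[#6] is the SMARTS for an aldehyde: an sp2 carbon with one H, double-bonded to O and single-bonded to carbon.
The molecule carries 3 separate instances of an aldehyde (-CHO) meeting every constraint; each maps to a distinct set of atoms, giving 3 matches.

3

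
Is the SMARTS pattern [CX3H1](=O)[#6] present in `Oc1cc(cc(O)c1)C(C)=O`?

No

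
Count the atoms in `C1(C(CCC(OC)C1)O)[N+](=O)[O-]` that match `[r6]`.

The query [r6] means: r6 matches atoms in a six-membered ring.
Check the 12 heavy atoms by environment: 6× C (in 6-ring) → match; 3× O (acyclic) → no; 1× C (acyclic) → no; 1× N (charge +1, acyclic) → no; 1× O (charge -1, acyclic) → no.
That gives 6 matching atoms.

6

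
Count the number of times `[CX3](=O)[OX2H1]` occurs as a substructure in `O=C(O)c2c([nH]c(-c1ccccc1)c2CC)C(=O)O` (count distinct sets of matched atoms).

2

[CX3](=O)[OX2H1] is the SMARTS for a carboxylic acid: an sp2 carbon double-bonded to O and single-bonded to an -OH oxygen.
The molecule carries 2 separate instances of a carboxylic acid group (-C(=O)OH) meeting every constraint; each maps to a distinct set of atoms, giving 2 matches.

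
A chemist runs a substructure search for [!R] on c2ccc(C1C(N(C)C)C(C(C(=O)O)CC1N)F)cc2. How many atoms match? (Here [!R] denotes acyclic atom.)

8

The query [!R] means: !R matches any atom not in a ring.
Check the 20 heavy atoms by environment: 6× C (in 6-ring) → no; 3× C (acyclic) → match; 2× O (acyclic) → match; 6× c (aromatic, in 6-ring) → no; 2× N (acyclic) → match; 1× F (acyclic) → match.
Summing the matching environments: 3 + 2 + 2 + 1 = 8 matching atoms.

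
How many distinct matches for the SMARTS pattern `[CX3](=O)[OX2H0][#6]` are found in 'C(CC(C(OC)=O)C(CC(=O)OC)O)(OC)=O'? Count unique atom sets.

3

[CX3](=O)[OX2H0][#6] is the SMARTS for an ester: a carbonyl carbon bonded to an oxygen that is itself bonded to carbon (no H on that O).
The molecule carries 3 separate instances of a methyl-ester group (-C(=O)OCH3) meeting every constraint; each maps to a distinct set of atoms, giving 3 matches.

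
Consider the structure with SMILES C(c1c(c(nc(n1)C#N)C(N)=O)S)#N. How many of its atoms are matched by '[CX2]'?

2

Check the 14 heavy atoms by environment: 2× n (aromatic, X2) → no; 4× c (aromatic, X3) → no; 1× C (X3) → no; 1× O (X1) → no; 1× N (X3) → no; 2× C (X2) → match; 2× N (X1) → no; 1× S (X2) → no.
That gives 2 matching atoms.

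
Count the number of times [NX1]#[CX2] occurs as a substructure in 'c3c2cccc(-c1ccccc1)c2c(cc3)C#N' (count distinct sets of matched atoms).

1

[NX1]#[CX2] is the SMARTS for a nitrile: a nitrogen triple-bonded to a two-connected carbon.
Exactly one fragment in the molecule meets all constraints, giving 1 match.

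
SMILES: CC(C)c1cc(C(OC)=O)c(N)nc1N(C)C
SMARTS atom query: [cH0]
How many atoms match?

Check the 17 heavy atoms by environment: 1× n (aromatic, H0) → no; 4× c (aromatic, H0) → match; 1× c (aromatic, H1) → no; 1× N (H0) → no; 5× C (H3) → no; 1× C (H0) → no; 2× O (H0) → no; 1× C (H1) → no; 1× N (H2) → no.
That gives 4 matching atoms.

4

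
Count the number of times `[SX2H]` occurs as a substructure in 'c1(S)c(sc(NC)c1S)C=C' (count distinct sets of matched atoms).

2

[SX2H] is the SMARTS for a thiol: an aliphatic sulfur with two connections, one being H.
The molecule carries 2 separate instances of a thiol (-SH) meeting every constraint; each maps to a distinct set of atoms, giving 2 matches.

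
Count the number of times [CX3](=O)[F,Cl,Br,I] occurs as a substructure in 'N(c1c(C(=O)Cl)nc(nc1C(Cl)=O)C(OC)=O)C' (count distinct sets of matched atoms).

2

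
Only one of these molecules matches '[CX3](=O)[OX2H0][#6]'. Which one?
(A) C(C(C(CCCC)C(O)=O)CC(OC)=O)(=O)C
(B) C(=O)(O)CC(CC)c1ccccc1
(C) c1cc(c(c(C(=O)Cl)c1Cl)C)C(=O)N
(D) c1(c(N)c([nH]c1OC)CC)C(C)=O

A

[CX3](=O)[OX2H0][#6] describes a carbonyl carbon bonded to an oxygen that is itself bonded to carbon (no H on that O) (an ester).
(A) contains a methyl-ester group (-C(=O)OCH3), which satisfies every atom and bond constraint.
(B) has a carboxylic acid group (-C(=O)OH) but the singly-bonded O carries H (OX2H1, not H0).
(C) has a primary amide (-C(=O)NH2) but the carbonyl is bonded to N, not to an O-C linkage.
(D) has a methoxy ether (-OCH3) but the ether oxygen is not adjacent to a C=O carbon.
So the answer is (A).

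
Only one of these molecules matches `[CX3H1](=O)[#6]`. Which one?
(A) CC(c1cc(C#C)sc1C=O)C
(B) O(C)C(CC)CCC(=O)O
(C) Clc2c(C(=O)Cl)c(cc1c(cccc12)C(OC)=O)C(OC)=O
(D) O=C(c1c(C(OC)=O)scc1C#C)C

A

[CX3H1](=O)[#6] describes an sp2 carbon with one H, double-bonded to O and single-bonded to carbon (an aldehyde).
(A) contains an aldehyde (-CHO), which satisfies every atom and bond constraint.
(B) has a carboxylic acid group (-C(=O)OH) but the carbonyl carbon has H0 and is bonded to O, not H1.
(C) has a methyl-ester group (-C(=O)OCH3) but the carbonyl carbon has H0, not H1.
(D) has a methyl-ester group (-C(=O)OCH3) but the carbonyl carbon has H0, not H1.
So the answer is (A).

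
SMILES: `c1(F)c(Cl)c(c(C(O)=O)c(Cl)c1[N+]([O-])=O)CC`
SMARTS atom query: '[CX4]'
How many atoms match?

2

The query [CX4] means: C with X4: aliphatic carbon with exactly 4 total connections (bonds + H).
Check the 17 heavy atoms by environment: 6× c (aromatic, X3) → no; 2× C (X4) → match; 1× C (X3) → no; 2× O (X1) → no; 1× O (X2) → no; 2× Cl (X1) → no; 1× F (X1) → no; 1× N (charge +1, X3) → no; 1× O (charge -1, X1) → no.
That gives 2 matching atoms.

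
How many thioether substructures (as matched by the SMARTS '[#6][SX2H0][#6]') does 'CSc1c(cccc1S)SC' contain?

2

[#6][SX2H0][#6] is the SMARTS for a thioether: an aliphatic sulfur bridging two carbons with no H on the sulfur.
The molecule carries 2 separate instances of a methylthio ether (-SCH3) meeting every constraint; each maps to a distinct set of atoms, giving 2 matches.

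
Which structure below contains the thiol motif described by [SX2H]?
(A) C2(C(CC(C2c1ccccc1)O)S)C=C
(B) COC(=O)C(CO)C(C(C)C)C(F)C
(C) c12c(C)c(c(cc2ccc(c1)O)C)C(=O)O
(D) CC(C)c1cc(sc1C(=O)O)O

A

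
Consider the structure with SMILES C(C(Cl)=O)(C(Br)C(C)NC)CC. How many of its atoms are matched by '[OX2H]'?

Check the 12 heavy atoms by environment: 3× C (H3, X4) → no; 3× C (H1, X4) → no; 1× C (H2, X4) → no; 1× N (H1, X3) → no; 1× Br (H0, X1) → no; 1× C (H0, X3) → no; 1× O (H0, X1) → no; 1× Cl (H0, X1) → no.
No environment satisfies the query, so 0 matching atoms.

0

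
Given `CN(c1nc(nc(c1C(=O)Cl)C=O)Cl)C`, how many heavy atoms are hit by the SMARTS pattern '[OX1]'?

2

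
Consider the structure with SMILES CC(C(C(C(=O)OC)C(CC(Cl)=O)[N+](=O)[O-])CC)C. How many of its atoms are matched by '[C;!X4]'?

2

The query [C;!X4] means: aliphatic carbon that does not have four total connections.
Check the 19 heavy atoms by environment: 10× C (X4) → no; 2× C (X3) → match; 3× O (X1) → no; 1× Cl (X1) → no; 1× O (X2) → no; 1× N (charge +1, X3) → no; 1× O (charge -1, X1) → no.
That gives 2 matching atoms.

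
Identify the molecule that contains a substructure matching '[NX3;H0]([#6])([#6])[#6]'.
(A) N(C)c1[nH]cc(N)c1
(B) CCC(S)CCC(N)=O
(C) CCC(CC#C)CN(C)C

C

[NX3;H0]([#6])([#6])[#6] describes a trivalent nitrogen with no H, bonded to three carbons (a tertiary amine).
(A) has a primary amino group (-NH2) but the nitrogen has H2, not H0 with three carbons.
(B) has a primary amide (-C(=O)NH2) but the amide nitrogen has H2 and only one carbon neighbour.
(C) contains a dimethylamino group (-N(CH3)2), which satisfies every atom and bond constraint.
So the answer is (C).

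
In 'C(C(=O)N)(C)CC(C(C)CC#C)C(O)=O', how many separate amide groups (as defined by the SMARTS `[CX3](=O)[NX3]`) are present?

1

[CX3](=O)[NX3] is the SMARTS for an amide: a carbonyl carbon bonded to a trivalent nitrogen.
Exactly one fragment in the molecule meets all constraints, giving 1 match.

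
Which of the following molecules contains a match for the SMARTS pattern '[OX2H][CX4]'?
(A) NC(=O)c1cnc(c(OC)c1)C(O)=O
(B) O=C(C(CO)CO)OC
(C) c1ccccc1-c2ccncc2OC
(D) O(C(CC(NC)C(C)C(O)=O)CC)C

B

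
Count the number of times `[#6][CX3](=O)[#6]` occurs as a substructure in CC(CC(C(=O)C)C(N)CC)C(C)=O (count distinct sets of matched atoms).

[#6][CX3](=O)[#6] is the SMARTS for a ketone: a carbonyl carbon (no H) flanked by two carbons.
The molecule carries 2 separate instances of an acetyl/ketone group (-C(=O)CH3) meeting every constraint; each maps to a distinct set of atoms, giving 2 matches.

2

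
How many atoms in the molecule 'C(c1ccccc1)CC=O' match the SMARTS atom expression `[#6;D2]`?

The query [#6;D2] means: any carbon bonded to exactly two heavy atoms.
Check the 10 heavy atoms by environment: 3× C (D2) → match; 1× O (D1) → no; 1× c (aromatic, D3) → no; 5× c (aromatic, D2) → match.
Summing the matching environments: 3 + 5 = 8 matching atoms.

8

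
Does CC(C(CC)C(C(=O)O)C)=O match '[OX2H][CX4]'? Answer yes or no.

No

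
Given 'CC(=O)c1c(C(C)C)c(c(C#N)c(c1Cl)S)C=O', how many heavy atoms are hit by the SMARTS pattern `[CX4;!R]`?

The query [CX4;!R] means: aliphatic carbon with four total connections, not in a ring.
Check the 18 heavy atoms by environment: 6× c (aromatic, X3, in 6-ring) → no; 1× Cl (X1, acyclic) → no; 2× C (X3, acyclic) → no; 2× O (X1, acyclic) → no; 1× S (X2, acyclic) → no; 4× C (X4, acyclic) → match; 1× C (X2, acyclic) → no; 1× N (X1, acyclic) → no.
That gives 4 matching atoms.

4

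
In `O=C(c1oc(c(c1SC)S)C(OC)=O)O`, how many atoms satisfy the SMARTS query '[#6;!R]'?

4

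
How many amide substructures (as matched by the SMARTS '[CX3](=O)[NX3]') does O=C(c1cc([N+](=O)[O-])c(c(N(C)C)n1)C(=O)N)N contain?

2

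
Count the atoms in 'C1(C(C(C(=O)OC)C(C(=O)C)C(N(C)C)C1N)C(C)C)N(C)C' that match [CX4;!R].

9

Check the 23 heavy atoms by environment: 6× C (X4, in 6-ring) → no; 9× C (X4, acyclic) → match; 3× N (X3, acyclic) → no; 2× C (X3, acyclic) → no; 2× O (X1, acyclic) → no; 1× O (X2, acyclic) → no.
That gives 9 matching atoms.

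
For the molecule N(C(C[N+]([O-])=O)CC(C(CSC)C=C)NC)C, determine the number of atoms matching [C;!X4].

The query [C;!X4] means: aliphatic carbon that does not have four total connections.
Check the 17 heavy atoms by environment: 9× C (X4) → no; 2× N (X3) → no; 2× C (X3) → match; 1× N (charge +1, X3) → no; 1× O (charge -1, X1) → no; 1× O (X1) → no; 1× S (X2) → no.
That gives 2 matching atoms.

2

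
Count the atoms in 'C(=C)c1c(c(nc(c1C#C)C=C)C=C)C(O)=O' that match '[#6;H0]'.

The query [#6;H0] means: any carbon with no attached hydrogen.
Check the 17 heavy atoms by environment: 1× n (aromatic, H0) → no; 5× c (aromatic, H0) → match; 4× C (H1) → no; 3× C (H2) → no; 2× C (H0) → match; 1× O (H0) → no; 1× O (H1) → no.
Summing the matching environments: 5 + 2 = 7 matching atoms.

7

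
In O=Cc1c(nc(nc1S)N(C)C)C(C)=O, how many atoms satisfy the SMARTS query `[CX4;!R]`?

3

The query [CX4;!R] means: aliphatic carbon with four total connections, not in a ring.
Check the 15 heavy atoms by environment: 2× n (aromatic, X2, in 6-ring) → no; 4× c (aromatic, X3, in 6-ring) → no; 1× N (X3, acyclic) → no; 3× C (X4, acyclic) → match; 2× C (X3, acyclic) → no; 2× O (X1, acyclic) → no; 1× S (X2, acyclic) → no.
That gives 3 matching atoms.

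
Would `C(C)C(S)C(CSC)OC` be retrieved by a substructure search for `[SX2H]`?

Yes

The pattern [SX2H] describes an aliphatic sulfur with two connections, one being H — a thiol.
The molecule carries a thiol (-SH), whose atoms satisfy every constraint of the query, so the pattern matches.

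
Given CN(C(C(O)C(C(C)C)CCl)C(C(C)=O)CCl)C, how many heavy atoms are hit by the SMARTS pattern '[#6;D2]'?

The query [#6;D2] means: any carbon bonded to exactly two heavy atoms.
Check the 18 heavy atoms by environment: 2× C (D2) → match; 6× C (D3) → no; 2× O (D1) → no; 5× C (D1) → no; 1× N (D3) → no; 2× Cl (D1) → no.
That gives 2 matching atoms.

2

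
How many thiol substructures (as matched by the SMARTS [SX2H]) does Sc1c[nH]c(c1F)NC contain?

1

[SX2H] is the SMARTS for a thiol: an aliphatic sulfur with two connections, one being H.
Exactly one fragment in the molecule meets all constraints, giving 1 match.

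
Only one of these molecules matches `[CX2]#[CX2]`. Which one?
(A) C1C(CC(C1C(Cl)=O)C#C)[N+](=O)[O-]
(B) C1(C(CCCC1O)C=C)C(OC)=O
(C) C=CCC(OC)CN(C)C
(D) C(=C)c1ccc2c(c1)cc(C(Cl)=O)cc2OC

A

[CX2]#[CX2] describes a carbon-carbon triple bond (an alkyne).
(A) contains an ethynyl group (-C#CH), which satisfies every atom and bond constraint.
(B) has a vinyl group (-CH=CH2) but the C=C is a double bond; both carbons are CX3, not CX2.
(C) has a vinyl group (-CH=CH2) but the C=C is a double bond; both carbons are CX3, not CX2.
(D) has a vinyl group (-CH=CH2) but the C=C is a double bond; both carbons are CX3, not CX2.
So the answer is (A).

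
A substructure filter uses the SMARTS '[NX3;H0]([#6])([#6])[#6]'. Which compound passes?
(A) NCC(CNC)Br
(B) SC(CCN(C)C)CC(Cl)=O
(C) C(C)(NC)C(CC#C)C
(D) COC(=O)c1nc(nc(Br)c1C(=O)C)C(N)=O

[NX3;H0]([#6])([#6])[#6] describes a trivalent nitrogen with no H, bonded to three carbons (a tertiary amine).
(A) has a primary amino group (-NH2) but the nitrogen has H2, not H0 with three carbons.
(B) contains a dimethylamino group (-N(CH3)2), which satisfies every atom and bond constraint.
(C) has an N-methylamino group (-NHCH3) but the nitrogen still has one H (H1), not H0.
(D) has a primary amide (-C(=O)NH2) but the amide nitrogen has H2 and only one carbon neighbour.
So the answer is (B).

B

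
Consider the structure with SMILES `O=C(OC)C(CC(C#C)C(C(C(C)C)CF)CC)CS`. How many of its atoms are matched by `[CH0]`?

2

The query [CH0] means: aliphatic carbon with no attached hydrogen.
Check the 20 heavy atoms by environment: 4× C (H2) → no; 6× C (H1) → no; 1× S (H1) → no; 1× F (H0) → no; 4× C (H3) → no; 2× C (H0) → match; 2× O (H0) → no.
That gives 2 matching atoms.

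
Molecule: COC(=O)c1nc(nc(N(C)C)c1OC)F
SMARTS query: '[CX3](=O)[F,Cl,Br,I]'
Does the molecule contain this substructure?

No

The pattern [CX3](=O)[F,Cl,Br,I] describes a carbonyl carbon bonded to a halogen — an acyl halide.
The closest candidate here is a methyl-ester group (-C(=O)OCH3), but the carbonyl is bonded to -O-C, not to a halogen. No other fragment satisfies the full query, so there is no match.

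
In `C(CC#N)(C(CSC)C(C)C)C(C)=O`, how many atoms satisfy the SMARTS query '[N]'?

The query [N] means: uppercase N matches aliphatic (non-aromatic) nitrogen only.
Check the 14 heavy atoms by environment: 11× C → no; 1× N → match; 1× O → no; 1× S → no.
That gives 1 matching atom.

1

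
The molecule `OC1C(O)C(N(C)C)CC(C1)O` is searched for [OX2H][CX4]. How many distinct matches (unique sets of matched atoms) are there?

3

[OX2H][CX4] is the SMARTS for an aliphatic alcohol: a hydroxyl oxygen bound to an sp3 (X4) carbon.
The molecule carries 3 separate instances of a hydroxyl group (-OH) meeting every constraint; each maps to a distinct set of atoms, giving 3 matches.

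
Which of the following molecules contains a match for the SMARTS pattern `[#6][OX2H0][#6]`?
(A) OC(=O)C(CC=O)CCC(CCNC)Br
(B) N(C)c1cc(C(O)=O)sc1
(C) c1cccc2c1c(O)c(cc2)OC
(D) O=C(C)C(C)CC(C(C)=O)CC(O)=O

C

[#6][OX2H0][#6] describes an aliphatic oxygen bridging two carbons with no H on the oxygen (an ether).
(A) has a carboxylic acid group (-C(=O)OH) but the -OH oxygen has H1; the =O is OX1, not OX2.
(B) has a carboxylic acid group (-C(=O)OH) but the -OH oxygen has H1; the =O is OX1, not OX2.
(C) contains a methoxy ether (-OCH3), which satisfies every atom and bond constraint.
(D) has a carboxylic acid group (-C(=O)OH) but the -OH oxygen has H1; the =O is OX1, not OX2.
So the answer is (C).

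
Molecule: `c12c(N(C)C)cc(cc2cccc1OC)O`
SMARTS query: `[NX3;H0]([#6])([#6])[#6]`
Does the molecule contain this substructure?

Yes

The pattern [NX3;H0]([#6])([#6])[#6] describes a trivalent nitrogen with no H, bonded to three carbons — a tertiary amine.
The molecule carries a dimethylamino group (-N(CH3)2), whose atoms satisfy every constraint of the query, so the pattern matches.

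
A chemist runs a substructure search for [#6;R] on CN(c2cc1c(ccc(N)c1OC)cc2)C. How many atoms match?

10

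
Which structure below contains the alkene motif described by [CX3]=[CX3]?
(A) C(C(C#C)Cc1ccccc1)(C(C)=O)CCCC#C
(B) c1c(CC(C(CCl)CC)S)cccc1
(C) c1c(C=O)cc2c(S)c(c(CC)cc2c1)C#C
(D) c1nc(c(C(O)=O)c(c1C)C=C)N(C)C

[CX3]=[CX3] describes a non-aromatic C=C double bond between two sp2 carbons (an alkene).
(A) has an ethynyl group (-C#CH) but the C-C bond is a triple bond, not a double bond.
(B) has an ethyl group (-CH2CH3) but its C-C bond is a single bond between CX4 carbons, not CX3=CX3.
(C) has an ethynyl group (-C#CH) but the C-C bond is a triple bond, not a double bond.
(D) contains a vinyl group (-CH=CH2), which satisfies every atom and bond constraint.
So the answer is (D).

D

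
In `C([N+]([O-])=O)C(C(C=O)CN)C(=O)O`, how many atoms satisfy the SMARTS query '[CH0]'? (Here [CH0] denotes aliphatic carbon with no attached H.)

1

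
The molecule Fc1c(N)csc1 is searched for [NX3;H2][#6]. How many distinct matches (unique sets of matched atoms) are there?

[NX3;H2][#6] is the SMARTS for a primary amine: a trivalent nitrogen with two H attached to carbon.
Exactly one fragment in the molecule meets all constraints, giving 1 match.

1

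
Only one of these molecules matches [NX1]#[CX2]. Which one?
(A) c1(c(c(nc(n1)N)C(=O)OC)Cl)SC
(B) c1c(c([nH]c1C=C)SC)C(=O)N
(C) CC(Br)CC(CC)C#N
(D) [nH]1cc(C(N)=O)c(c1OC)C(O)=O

C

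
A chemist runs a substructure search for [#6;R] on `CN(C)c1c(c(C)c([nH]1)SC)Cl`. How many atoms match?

4

The query [#6;R] means: carbon that is part of a ring.
Check the 12 heavy atoms by environment: 1× n (aromatic, in 5-ring) → no; 4× c (aromatic, in 5-ring) → match; 1× S (acyclic) → no; 4× C (acyclic) → no; 1× Cl (acyclic) → no; 1× N (acyclic) → no.
That gives 4 matching atoms.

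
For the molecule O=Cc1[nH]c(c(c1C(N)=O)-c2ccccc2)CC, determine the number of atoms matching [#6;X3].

The query [#6;X3] means: any carbon (aromatic or not) with three total connections.
Check the 18 heavy atoms by environment: 1× n (aromatic, X3) → no; 10× c (aromatic, X3) → match; 2× C (X3) → match; 2× O (X1) → no; 1× N (X3) → no; 2× C (X4) → no.
Summing the matching environments: 10 + 2 = 12 matching atoms.

12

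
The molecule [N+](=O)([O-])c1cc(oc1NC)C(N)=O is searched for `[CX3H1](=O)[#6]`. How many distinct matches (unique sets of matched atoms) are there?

[CX3H1](=O)[#6] is the SMARTS for an aldehyde: an sp2 carbon with one H, double-bonded to O and single-bonded to carbon.
No fragment in the molecule satisfies every constraint, giving 0 matches.

0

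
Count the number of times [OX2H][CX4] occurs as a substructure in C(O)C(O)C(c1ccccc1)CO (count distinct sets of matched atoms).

3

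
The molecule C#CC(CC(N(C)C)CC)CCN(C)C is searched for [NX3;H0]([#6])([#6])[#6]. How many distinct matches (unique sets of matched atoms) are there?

[NX3;H0]([#6])([#6])[#6] is the SMARTS for a tertiary amine: a trivalent nitrogen with no H, bonded to three carbons.
The molecule carries 2 separate instances of a dimethylamino group (-N(CH3)2) meeting every constraint; each maps to a distinct set of atoms, giving 2 matches.

2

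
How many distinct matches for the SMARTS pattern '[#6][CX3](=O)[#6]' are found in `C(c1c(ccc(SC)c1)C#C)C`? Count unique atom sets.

0

[#6][CX3](=O)[#6] is the SMARTS for a ketone: a carbonyl carbon (no H) flanked by two carbons.
No fragment in the molecule satisfies every constraint, giving 0 matches.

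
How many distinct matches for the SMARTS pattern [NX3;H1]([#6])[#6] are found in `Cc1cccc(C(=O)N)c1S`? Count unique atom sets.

0

[NX3;H1]([#6])[#6] is the SMARTS for a secondary amine: a trivalent nitrogen with one H, bonded to two carbons.
The molecule has a primary amide (-C(=O)NH2), but the -C(=O)NH2 nitrogen has H2, not H1; nothing else fits, so there are 0 matches.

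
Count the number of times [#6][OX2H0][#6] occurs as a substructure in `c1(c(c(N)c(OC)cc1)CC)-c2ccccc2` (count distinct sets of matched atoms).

1

[#6][OX2H0][#6] is the SMARTS for an ether: an aliphatic oxygen bridging two carbons with no H on the oxygen.
Exactly one fragment in the molecule meets all constraints, giving 1 match.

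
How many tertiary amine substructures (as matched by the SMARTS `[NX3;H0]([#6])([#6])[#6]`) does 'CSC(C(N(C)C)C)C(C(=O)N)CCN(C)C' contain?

2

[NX3;H0]([#6])([#6])[#6] is the SMARTS for a tertiary amine: a trivalent nitrogen with no H, bonded to three carbons.
The molecule carries 2 separate instances of a dimethylamino group (-N(CH3)2) meeting every constraint; each maps to a distinct set of atoms, giving 2 matches.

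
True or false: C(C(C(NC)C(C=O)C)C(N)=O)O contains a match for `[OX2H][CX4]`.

The pattern [OX2H][CX4] describes a hydroxyl oxygen bound to an sp3 (X4) carbon — an aliphatic alcohol.
The molecule carries a hydroxyl group (-OH), whose atoms satisfy every constraint of the query, so the pattern matches.

True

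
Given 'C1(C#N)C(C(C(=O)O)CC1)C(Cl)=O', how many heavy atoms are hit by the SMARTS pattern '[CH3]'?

0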